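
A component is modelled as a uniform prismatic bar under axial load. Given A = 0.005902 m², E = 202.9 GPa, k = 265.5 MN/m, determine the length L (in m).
Model: a uniform prismatic bar under axial load, so k = (A·E) / L.
Solve for L: L = (A·E) / k.
Convert to SI units:
  E = 202.9 GPa = 2.029 × 10¹¹ Pa
  k = 265.5 MN/m = 2.655 × 10⁸ N/m
Substitute:
  L = (0.005902 × (2.029 × 10¹¹)) / (2.655 × 10⁸)
  L = 4.51 m
Final answer: L = 4.51 m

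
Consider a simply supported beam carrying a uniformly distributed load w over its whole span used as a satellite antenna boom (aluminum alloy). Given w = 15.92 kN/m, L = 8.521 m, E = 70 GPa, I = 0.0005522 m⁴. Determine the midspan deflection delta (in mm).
Model: a simply supported beam carrying a uniformly distributed load w over its whole span, so delta = (5·w·L^4) / (384·E·I).
Convert to SI units:
  w = 15.92 kN/m = 15920 N/m
  E = 70 GPa = 7 × 10¹⁰ Pa
Substitute:
  delta = (5 × 15920 × 8.521^4) / (384 × (7 × 10¹⁰) × 0.0005522)
  delta = 0.02827 m
Convert: delta = 0.02827 m = 28.27 mm
Final answer: delta = 28.27 mm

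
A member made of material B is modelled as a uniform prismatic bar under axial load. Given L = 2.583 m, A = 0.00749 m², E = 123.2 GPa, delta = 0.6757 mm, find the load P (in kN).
Model: a uniform prismatic bar under axial load, so delta = (P·L) / (A·E).
Solve for P: P = (delta·A·E) / L.
Convert to SI units:
  E = 123.2 GPa = 1.232 × 10¹¹ Pa
  delta = 0.6757 mm = 0.0006757 m
Substitute:
  P = (0.0006757 × 0.00749 × (1.232 × 10¹¹)) / 2.583
  P = 241400 N
Convert: P = 241400 N = 241.4 kN
Final answer: P = 241.4 kN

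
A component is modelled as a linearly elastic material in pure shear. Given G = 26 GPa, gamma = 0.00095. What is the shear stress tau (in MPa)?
Model: a linearly elastic material in pure shear, so tau = G·gamma.
Convert to SI units:
  G = 26 GPa = 2.6 × 10¹⁰ Pa
Substitute:
  tau = (2.6 × 10¹⁰) × 0.00095
  tau = 2.47 × 10⁷ Pa
Convert: tau = 2.47 × 10⁷ Pa = 24.7 MPa
Final answer: tau = 24.7 MPa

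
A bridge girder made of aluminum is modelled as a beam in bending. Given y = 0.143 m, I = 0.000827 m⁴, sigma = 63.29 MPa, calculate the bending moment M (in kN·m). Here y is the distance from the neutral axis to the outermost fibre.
Model: a beam in bending, so sigma = (M·y) / I.
Solve for M: M = (sigma·I) / y.
Convert to SI units:
  sigma = 63.29 MPa = 6.329 × 10⁷ Pa
Substitute:
  M = ((6.329 × 10⁷) × 0.000827) / 0.143
  M = 366000 N·m
Convert: M = 366000 N·m = 366 kN·m
Final answer: M = 366 kN·m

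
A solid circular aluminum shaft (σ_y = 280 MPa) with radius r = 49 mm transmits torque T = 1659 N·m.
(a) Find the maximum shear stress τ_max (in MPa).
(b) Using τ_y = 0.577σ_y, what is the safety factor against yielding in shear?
(a) For a solid circular shaft, τ_max = T·r/J with J = π·r^4/2, i.e. τ_max = 2·T / (π·r^3). Convert r = 49 mm = 0.049 m.
  τ_max = (2 × 1659) / (π × 0.049^3) = 8.977 × 10⁶ Pa = 8.977 MPa
(b) τ_y = 0.577 × 280 = 161.56 MPa
  SF = τ_y/τ_max = 161.56 / 8.977 = 18
Final answer: (a) τ_max = 8.977 MPa, (b) SF = 18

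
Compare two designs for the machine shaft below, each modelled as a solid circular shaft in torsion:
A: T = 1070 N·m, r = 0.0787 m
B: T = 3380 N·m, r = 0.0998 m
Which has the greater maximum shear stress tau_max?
Model: a solid circular shaft in torsion, so tau_max = (2·T) / (π·r^3) (SI units).
  A: tau_max = (2 × 1070) / (π × 0.0787^3) = 1.397 × 10⁶ Pa = 1.397 MPa
  B: tau_max = (2 × 3380) / (π × 0.0998^3) = 2.165 × 10⁶ Pa = 2.165 MPa
2.165 MPa > 1.397 MPa, so B is larger.
Final answer: B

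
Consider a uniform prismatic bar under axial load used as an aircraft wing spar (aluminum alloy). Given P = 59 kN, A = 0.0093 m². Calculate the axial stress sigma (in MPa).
Model: a uniform prismatic bar under axial load, so sigma = P / A.
Convert to SI units:
  P = 59 kN = 59000 N
Substitute:
  sigma = 59000 / 0.0093
  sigma = 6.344 × 10⁶ Pa
Convert: sigma = 6.344 × 10⁶ Pa = 6.344 MPa
Final answer: sigma = 6.344 MPa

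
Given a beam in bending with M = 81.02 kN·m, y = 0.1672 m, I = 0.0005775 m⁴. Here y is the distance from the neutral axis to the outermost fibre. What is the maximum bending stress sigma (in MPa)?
Model: a beam in bending, so sigma = (M·y) / I.
Convert to SI units:
  M = 81.02 kN·m = 81020 N·m
Substitute:
  sigma = (81020 × 0.1672) / 0.0005775
  sigma = 2.346 × 10⁷ Pa
Convert: sigma = 2.346 × 10⁷ Pa = 23.46 MPa
Final answer: sigma = 23.46 MPa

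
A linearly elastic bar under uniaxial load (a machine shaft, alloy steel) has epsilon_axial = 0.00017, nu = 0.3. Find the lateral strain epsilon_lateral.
Model: a linearly elastic bar under uniaxial load, so epsilon_lateral = -nu·epsilon_axial.
Substitute:
  epsilon_lateral = -(0.3 × 0.00017)
  epsilon_lateral = -5.1 × 10⁻⁵
Final answer: epsilon_lateral = -5.1 × 10⁻⁵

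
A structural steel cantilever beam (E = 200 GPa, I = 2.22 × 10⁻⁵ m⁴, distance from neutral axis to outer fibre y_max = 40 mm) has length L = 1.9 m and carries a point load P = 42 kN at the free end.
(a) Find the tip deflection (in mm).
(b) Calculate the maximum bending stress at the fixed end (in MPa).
(a) Tip deflection of a cantilever with an end point load: δ = P·L^3 / (3·E·I). Convert P = 42 kN = 42000 N, E = 200 GPa = 2 × 10¹¹ Pa.
  δ = (42000 × 1.9^3) / (3 × (2 × 10¹¹) × (2.22 × 10⁻⁵)) = 0.02163 m = 21.63 mm
(b) Maximum bending moment at the fixed end: M = P·L = 42000 × 1.9 = 79800 N·m. Convert y_max = 40 mm = 0.04 m.
  σ = M·y_max / I = (79800 × 0.04) / (2.22 × 10⁻⁵) = 1.438 × 10⁸ Pa = 143.8 MPa
Final answer: (a) δ = 21.63 mm, (b) σ = 143.8 MPa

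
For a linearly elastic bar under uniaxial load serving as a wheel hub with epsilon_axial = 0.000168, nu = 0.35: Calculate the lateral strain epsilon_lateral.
Model: a linearly elastic bar under uniaxial load, so epsilon_lateral = -nu·epsilon_axial.
Substitute:
  epsilon_lateral = -(0.35 × 0.000168)
  epsilon_lateral = -5.88 × 10⁻⁵
Final answer: epsilon_lateral = -5.88 × 10⁻⁵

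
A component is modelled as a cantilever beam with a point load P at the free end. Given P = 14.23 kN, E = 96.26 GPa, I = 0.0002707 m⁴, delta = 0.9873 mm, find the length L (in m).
Model: a cantilever beam with a point load P at the free end, so delta = (P·L^3) / (3·E·I).
Solve for L: L = ((3·delta·E·I) / P)^(1/3).
Convert to SI units:
  P = 14.23 kN = 14230 N
  E = 96.26 GPa = 9.626 × 10¹⁰ Pa
  delta = 0.9873 mm = 0.0009873 m
Substitute:
  L = ((3 × 0.0009873 × (9.626 × 10¹⁰) × 0.0002707) / 14230)^(1/3)
  L = 1.757 m
Final answer: L = 1.757 m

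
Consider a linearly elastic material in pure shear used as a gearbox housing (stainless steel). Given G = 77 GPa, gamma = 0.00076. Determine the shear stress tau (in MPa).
Model: a linearly elastic material in pure shear, so tau = G·gamma.
Convert to SI units:
  G = 77 GPa = 7.7 × 10¹⁰ Pa
Substitute:
  tau = (7.7 × 10¹⁰) × 0.00076
  tau = 5.852 × 10⁷ Pa
Convert: tau = 5.852 × 10⁷ Pa = 58.52 MPa
Final answer: tau = 58.52 MPa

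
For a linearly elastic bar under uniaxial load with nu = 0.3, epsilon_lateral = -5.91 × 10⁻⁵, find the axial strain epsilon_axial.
Model: a linearly elastic bar under uniaxial load, so epsilon_lateral = -nu·epsilon_axial.
Solve for epsilon_axial: epsilon_axial = -epsilon_lateral / nu.
Substitute:
  epsilon_axial = -(-5.91 × 10⁻⁵) / 0.3
  epsilon_axial = 0.000197
Final answer: epsilon_axial = 0.000197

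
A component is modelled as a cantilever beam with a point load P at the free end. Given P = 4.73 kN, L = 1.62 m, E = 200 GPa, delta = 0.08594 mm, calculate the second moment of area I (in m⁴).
Model: a cantilever beam with a point load P at the free end, so delta = (P·L^3) / (3·E·I).
Solve for I: I = (P·L^3) / (3·delta·E).
Convert to SI units:
  P = 4.73 kN = 4730 N
  E = 200 GPa = 2 × 10¹¹ Pa
  delta = 0.08594 mm = 8.594 × 10⁻⁵ m
Substitute:
  I = (4730 × 1.62^3) / (3 × (8.594 × 10⁻⁵) × (2 × 10¹¹))
  I = 0.00039 m⁴
Final answer: I = 0.00039 m⁴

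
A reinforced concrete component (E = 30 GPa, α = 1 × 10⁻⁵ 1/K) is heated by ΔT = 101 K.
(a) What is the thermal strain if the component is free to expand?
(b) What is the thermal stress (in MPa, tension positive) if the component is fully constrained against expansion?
(a) Free thermal strain ε_th = α·ΔT = (1 × 10⁻⁵) × 101 = 0.00101
(b) Fully constrained, the expansion is suppressed, so σ = -E·α·ΔT. Convert E = 30 GPa = 3 × 10¹⁰ Pa.
  σ = -(3 × 10¹⁰) × (1 × 10⁻⁵) × 101 = -3.03 × 10⁷ Pa = -30.3 MPa (compressive)
Final answer: (a) ε_th = 0.00101, (b) σ = -30.3 MPa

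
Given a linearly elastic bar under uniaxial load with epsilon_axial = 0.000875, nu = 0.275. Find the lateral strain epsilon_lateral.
Model: a linearly elastic bar under uniaxial load, so epsilon_lateral = -nu·epsilon_axial.
Substitute:
  epsilon_lateral = -(0.275 × 0.000875)
  epsilon_lateral = -0.0002406
Final answer: epsilon_lateral = -0.0002406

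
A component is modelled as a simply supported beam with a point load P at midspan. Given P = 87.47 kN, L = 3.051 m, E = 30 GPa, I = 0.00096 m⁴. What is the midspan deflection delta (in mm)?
Model: a simply supported beam with a point load P at midspan, so delta = (P·L^3) / (48·E·I).
Convert to SI units:
  P = 87.47 kN = 87470 N
  E = 30 GPa = 3 × 10¹⁰ Pa
Substitute:
  delta = (87470 × 3.051^3) / (48 × (3 × 10¹⁰) × 0.00096)
  delta = 0.001797 m
Convert: delta = 0.001797 m = 1.797 mm
Final answer: delta = 1.797 mm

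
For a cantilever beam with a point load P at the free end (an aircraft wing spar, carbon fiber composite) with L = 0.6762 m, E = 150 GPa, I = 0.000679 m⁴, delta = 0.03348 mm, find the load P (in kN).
Model: a cantilever beam with a point load P at the free end, so delta = (P·L^3) / (3·E·I).
Solve for P: P = (3·delta·E·I) / L^3.
Convert to SI units:
  E = 150 GPa = 1.5 × 10¹¹ Pa
  delta = 0.03348 mm = 3.348 × 10⁻⁵ m
Substitute:
  P = (3 × (3.348 × 10⁻⁵) × (1.5 × 10¹¹) × 0.000679) / 0.6762^3
  P = 33090 N
Convert: P = 33090 N = 33.09 kN
Final answer: P = 33.09 kN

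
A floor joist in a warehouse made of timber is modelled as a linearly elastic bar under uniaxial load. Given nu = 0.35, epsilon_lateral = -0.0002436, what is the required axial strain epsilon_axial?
Model: a linearly elastic bar under uniaxial load, so epsilon_lateral = -nu·epsilon_axial.
Solve for epsilon_axial: epsilon_axial = -epsilon_lateral / nu.
Substitute:
  epsilon_axial = -(-0.0002436) / 0.35
  epsilon_axial = 0.000696
Final answer: epsilon_axial = 0.000696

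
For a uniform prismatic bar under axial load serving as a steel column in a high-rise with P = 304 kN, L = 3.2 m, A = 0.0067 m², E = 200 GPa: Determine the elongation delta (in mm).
Model: a uniform prismatic bar under axial load, so delta = (P·L) / (A·E).
Convert to SI units:
  P = 304 kN = 304000 N
  E = 200 GPa = 2 × 10¹¹ Pa
Substitute:
  delta = (304000 × 3.2) / (0.0067 × (2 × 10¹¹))
  delta = 0.000726 m
Convert: delta = 0.000726 m = 0.726 mm
Final answer: delta = 0.726 mm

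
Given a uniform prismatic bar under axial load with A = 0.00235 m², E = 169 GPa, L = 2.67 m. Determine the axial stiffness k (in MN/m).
Model: a uniform prismatic bar under axial load, so k = (A·E) / L.
Convert to SI units:
  E = 169 GPa = 1.69 × 10¹¹ Pa
Substitute:
  k = (0.00235 × (1.69 × 10¹¹)) / 2.67
  k = 1.487 × 10⁸ N/m
Convert: k = 1.487 × 10⁸ N/m = 148.7 MN/m
Final answer: k = 148.7 MN/m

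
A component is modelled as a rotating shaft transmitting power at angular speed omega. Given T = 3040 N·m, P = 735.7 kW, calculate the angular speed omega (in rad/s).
Model: a rotating shaft transmitting power at angular speed omega, so P = T·omega.
Solve for omega: omega = P / T.
Convert to SI units:
  P = 735.7 kW = 735700 W
Substitute:
  omega = 735700 / 3040
  omega = 242 rad/s
Final answer: omega = 242 rad/s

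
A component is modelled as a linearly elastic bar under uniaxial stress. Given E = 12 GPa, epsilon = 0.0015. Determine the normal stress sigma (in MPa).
Model: a linearly elastic bar under uniaxial stress, so sigma = E·epsilon.
Convert to SI units:
  E = 12 GPa = 1.2 × 10¹⁰ Pa
Substitute:
  sigma = (1.2 × 10¹⁰) × 0.0015
  sigma = 1.8 × 10⁷ Pa
Convert: sigma = 1.8 × 10⁷ Pa = 18 MPa
Final answer: sigma = 18 MPa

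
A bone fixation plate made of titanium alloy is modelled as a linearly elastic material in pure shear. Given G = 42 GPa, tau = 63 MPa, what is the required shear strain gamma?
Model: a linearly elastic material in pure shear, so tau = G·gamma.
Solve for gamma: gamma = tau / G.
Convert to SI units:
  G = 42 GPa = 4.2 × 10¹⁰ Pa
  tau = 63 MPa = 6.3 × 10⁷ Pa
Substitute:
  gamma = (6.3 × 10⁷) / (4.2 × 10¹⁰)
  gamma = 0.0015
Final answer: gamma = 0.0015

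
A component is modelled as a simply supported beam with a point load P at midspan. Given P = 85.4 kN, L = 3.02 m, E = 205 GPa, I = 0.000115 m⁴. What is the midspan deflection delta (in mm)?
Model: a simply supported beam with a point load P at midspan, so delta = (P·L^3) / (48·E·I).
Convert to SI units:
  P = 85.4 kN = 85400 N
  E = 205 GPa = 2.05 × 10¹¹ Pa
Substitute:
  delta = (85400 × 3.02^3) / (48 × (2.05 × 10¹¹) × 0.000115)
  delta = 0.002079 m
Convert: delta = 0.002079 m = 2.079 mm
Final answer: delta = 2.079 mm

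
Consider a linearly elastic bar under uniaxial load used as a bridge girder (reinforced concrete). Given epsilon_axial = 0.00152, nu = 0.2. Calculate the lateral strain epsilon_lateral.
Model: a linearly elastic bar under uniaxial load, so epsilon_lateral = -nu·epsilon_axial.
Substitute:
  epsilon_lateral = -(0.2 × 0.00152)
  epsilon_lateral = -0.000304
Final answer: epsilon_lateral = -0.000304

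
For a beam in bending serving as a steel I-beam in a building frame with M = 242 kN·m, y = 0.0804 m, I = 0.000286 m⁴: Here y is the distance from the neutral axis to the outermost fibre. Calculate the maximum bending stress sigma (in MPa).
Model: a beam in bending, so sigma = (M·y) / I.
Convert to SI units:
  M = 242 kN·m = 242000 N·m
Substitute:
  sigma = (242000 × 0.0804) / 0.000286
  sigma = 6.803 × 10⁷ Pa
Convert: sigma = 6.803 × 10⁷ Pa = 68.03 MPa
Final answer: sigma = 68.03 MPa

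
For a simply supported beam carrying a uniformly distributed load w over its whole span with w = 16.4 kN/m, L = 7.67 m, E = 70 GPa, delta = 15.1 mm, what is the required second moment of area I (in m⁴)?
Model: a simply supported beam carrying a uniformly distributed load w over its whole span, so delta = (5·w·L^4) / (384·E·I).
Solve for I: I = (5·w·L^4) / (384·delta·E).
Convert to SI units:
  w = 16.4 kN/m = 16400 N/m
  E = 70 GPa = 7 × 10¹⁰ Pa
  delta = 15.1 mm = 0.0151 m
Substitute:
  I = (5 × 16400 × 7.67^4) / (384 × 0.0151 × (7 × 10¹⁰))
  I = 0.0006992 m⁴
Final answer: I = 0.0006992 m⁴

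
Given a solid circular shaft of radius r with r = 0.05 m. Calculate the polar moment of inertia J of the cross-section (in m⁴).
Model: a solid circular shaft of radius r, so J = (π·r^4) / 2.
Substitute:
  J = (π × 0.05^4) / 2
  J = 9.817 × 10⁻⁶ m⁴
Final answer: J = 9.817 × 10⁻⁶ m⁴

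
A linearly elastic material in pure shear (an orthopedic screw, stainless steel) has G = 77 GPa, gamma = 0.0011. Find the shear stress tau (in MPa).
Model: a linearly elastic material in pure shear, so tau = G·gamma.
Convert to SI units:
  G = 77 GPa = 7.7 × 10¹⁰ Pa
Substitute:
  tau = (7.7 × 10¹⁰) × 0.0011
  tau = 8.47 × 10⁷ Pa
Convert: tau = 8.47 × 10⁷ Pa = 84.7 MPa
Final answer: tau = 84.7 MPa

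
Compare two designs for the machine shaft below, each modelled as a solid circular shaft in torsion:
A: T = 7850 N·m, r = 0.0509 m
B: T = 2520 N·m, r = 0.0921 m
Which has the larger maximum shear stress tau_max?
Model: a solid circular shaft in torsion, so tau_max = (2·T) / (π·r^3) (SI units).
  A: tau_max = (2 × 7850) / (π × 0.0509^3) = 3.79 × 10⁷ Pa = 37.9 MPa
  B: tau_max = (2 × 2520) / (π × 0.0921^3) = 2.054 × 10⁶ Pa = 2.054 MPa
37.9 MPa > 2.054 MPa, so A is larger.
Final answer: A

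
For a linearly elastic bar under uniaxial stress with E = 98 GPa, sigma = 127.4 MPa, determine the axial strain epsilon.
Model: a linearly elastic bar under uniaxial stress, so sigma = E·epsilon.
Solve for epsilon: epsilon = sigma / E.
Convert to SI units:
  E = 98 GPa = 9.8 × 10¹⁰ Pa
  sigma = 127.4 MPa = 1.274 × 10⁸ Pa
Substitute:
  epsilon = (1.274 × 10⁸) / (9.8 × 10¹⁰)
  epsilon = 0.0013
Final answer: epsilon = 0.0013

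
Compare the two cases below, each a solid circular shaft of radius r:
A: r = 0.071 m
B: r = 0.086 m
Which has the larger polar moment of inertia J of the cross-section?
Model: a solid circular shaft of radius r, so J = (π·r^4) / 2 (SI units).
  A: J = (π × 0.071^4) / 2 = 3.992 × 10⁻⁵ m⁴
  B: J = (π × 0.086^4) / 2 = 8.592 × 10⁻⁵ m⁴
8.592 × 10⁻⁵ m⁴ > 3.992 × 10⁻⁵ m⁴, so B is larger.
Final answer: B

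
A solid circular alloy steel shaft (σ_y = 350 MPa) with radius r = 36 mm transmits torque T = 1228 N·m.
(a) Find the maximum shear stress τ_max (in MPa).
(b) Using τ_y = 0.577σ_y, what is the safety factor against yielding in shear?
(a) For a solid circular shaft, τ_max = T·r/J with J = π·r^4/2, i.e. τ_max = 2·T / (π·r^3). Convert r = 36 mm = 0.036 m.
  τ_max = (2 × 1228) / (π × 0.036^3) = 1.676 × 10⁷ Pa = 16.76 MPa
(b) τ_y = 0.577 × 350 = 201.95 MPa
  SF = τ_y/τ_max = 201.95 / 16.76 = 12.05
Final answer: (a) τ_max = 16.76 MPa, (b) SF = 12.05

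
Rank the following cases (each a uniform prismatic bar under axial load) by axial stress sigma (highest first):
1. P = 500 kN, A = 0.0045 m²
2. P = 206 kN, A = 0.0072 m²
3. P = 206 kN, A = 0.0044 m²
Model: a uniform prismatic bar under axial load, so sigma = P / A (SI units).
  Case 1: sigma = 500000 / 0.0045 = 1.111 × 10⁸ Pa = 111.1 MPa
  Case 2: sigma = 206000 / 0.0072 = 2.861 × 10⁷ Pa = 28.61 MPa
  Case 3: sigma = 206000 / 0.0044 = 4.682 × 10⁷ Pa = 46.82 MPa
Ordering: 111.1 MPa (case 1) > 46.82 MPa (case 3) > 28.61 MPa (case 2)
Final answer: 1, 3, 2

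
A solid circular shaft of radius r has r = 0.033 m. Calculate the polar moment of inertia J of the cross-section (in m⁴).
Model: a solid circular shaft of radius r, so J = (π·r^4) / 2.
Substitute:
  J = (π × 0.033^4) / 2
  J = 1.863 × 10⁻⁶ m⁴
Final answer: J = 1.863 × 10⁻⁶ m⁴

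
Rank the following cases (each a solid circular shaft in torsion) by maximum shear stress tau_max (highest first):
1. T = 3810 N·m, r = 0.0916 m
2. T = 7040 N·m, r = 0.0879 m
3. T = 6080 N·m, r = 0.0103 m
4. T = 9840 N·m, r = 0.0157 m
Model: a solid circular shaft in torsion, so tau_max = (2·T) / (π·r^3) (SI units).
  Case 1: tau_max = (2 × 3810) / (π × 0.0916^3) = 3.156 × 10⁶ Pa = 3.156 MPa
  Case 2: tau_max = (2 × 7040) / (π × 0.0879^3) = 6.599 × 10⁶ Pa = 6.599 MPa
  Case 3: tau_max = (2 × 6080) / (π × 0.0103^3) = 3.542 × 10⁹ Pa = 3542 MPa
  Case 4: tau_max = (2 × 9840) / (π × 0.0157^3) = 1.619 × 10⁹ Pa = 1619 MPa
Ordering: 3542 MPa (case 3) > 1619 MPa (case 4) > 6.599 MPa (case 2) > 3.156 MPa (case 1)
Final answer: 3, 4, 2, 1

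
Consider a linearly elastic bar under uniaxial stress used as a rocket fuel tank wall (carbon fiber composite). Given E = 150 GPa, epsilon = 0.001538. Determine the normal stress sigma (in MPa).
Model: a linearly elastic bar under uniaxial stress, so sigma = E·epsilon.
Convert to SI units:
  E = 150 GPa = 1.5 × 10¹¹ Pa
Substitute:
  sigma = (1.5 × 10¹¹) × 0.001538
  sigma = 2.307 × 10⁸ Pa
Convert: sigma = 2.307 × 10⁸ Pa = 230.7 MPa
Final answer: sigma = 230.7 MPa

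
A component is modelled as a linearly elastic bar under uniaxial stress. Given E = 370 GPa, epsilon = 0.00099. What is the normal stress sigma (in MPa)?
Model: a linearly elastic bar under uniaxial stress, so sigma = E·epsilon.
Convert to SI units:
  E = 370 GPa = 3.7 × 10¹¹ Pa
Substitute:
  sigma = (3.7 × 10¹¹) × 0.00099
  sigma = 3.663 × 10⁸ Pa
Convert: sigma = 3.663 × 10⁸ Pa = 366.3 MPa
Final answer: sigma = 366.3 MPa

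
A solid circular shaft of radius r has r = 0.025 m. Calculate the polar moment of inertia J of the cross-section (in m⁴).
Model: a solid circular shaft of radius r, so J = (π·r^4) / 2.
Substitute:
  J = (π × 0.025^4) / 2
  J = 6.136 × 10⁻⁷ m⁴
Final answer: J = 6.136 × 10⁻⁷ m⁴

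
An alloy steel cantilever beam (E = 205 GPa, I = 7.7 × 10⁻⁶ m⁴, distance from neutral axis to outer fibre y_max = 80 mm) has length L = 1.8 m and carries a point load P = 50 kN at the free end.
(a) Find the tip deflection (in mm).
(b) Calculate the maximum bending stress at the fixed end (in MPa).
(a) Tip deflection of a cantilever with an end point load: δ = P·L^3 / (3·E·I). Convert P = 50 kN = 50000 N, E = 205 GPa = 2.05 × 10¹¹ Pa.
  δ = (50000 × 1.8^3) / (3 × (2.05 × 10¹¹) × (7.7 × 10⁻⁶)) = 0.06158 m = 61.58 mm
(b) Maximum bending moment at the fixed end: M = P·L = 50000 × 1.8 = 90000 N·m. Convert y_max = 80 mm = 0.08 m.
  σ = M·y_max / I = (90000 × 0.08) / (7.7 × 10⁻⁶) = 9.351 × 10⁸ Pa = 935.1 MPa
Final answer: (a) δ = 61.58 mm, (b) σ = 935.1 MPa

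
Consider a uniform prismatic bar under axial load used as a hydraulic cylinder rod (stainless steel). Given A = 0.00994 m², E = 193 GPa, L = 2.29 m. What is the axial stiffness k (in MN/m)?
Model: a uniform prismatic bar under axial load, so k = (A·E) / L.
Convert to SI units:
  E = 193 GPa = 1.93 × 10¹¹ Pa
Substitute:
  k = (0.00994 × (1.93 × 10¹¹)) / 2.29
  k = 8.377 × 10⁸ N/m
Convert: k = 8.377 × 10⁸ N/m = 837.7 MN/m
Final answer: k = 837.7 MN/m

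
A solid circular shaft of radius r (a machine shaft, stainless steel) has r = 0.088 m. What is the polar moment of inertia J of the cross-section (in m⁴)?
Model: a solid circular shaft of radius r, so J = (π·r^4) / 2.
Substitute:
  J = (π × 0.088^4) / 2
  J = 9.42 × 10⁻⁵ m⁴
Final answer: J = 9.42 × 10⁻⁵ m⁴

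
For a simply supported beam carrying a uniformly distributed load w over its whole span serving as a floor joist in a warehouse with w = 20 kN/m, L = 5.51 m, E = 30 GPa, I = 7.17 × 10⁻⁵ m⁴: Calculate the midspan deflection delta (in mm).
Model: a simply supported beam carrying a uniformly distributed load w over its whole span, so delta = (5·w·L^4) / (384·E·I).
Convert to SI units:
  w = 20 kN/m = 20000 N/m
  E = 30 GPa = 3 × 10¹⁰ Pa
Substitute:
  delta = (5 × 20000 × 5.51^4) / (384 × (3 × 10¹⁰) × (7.17 × 10⁻⁵))
  delta = 0.1116 m
Convert: delta = 0.1116 m = 111.6 mm
Final answer: delta = 111.6 mm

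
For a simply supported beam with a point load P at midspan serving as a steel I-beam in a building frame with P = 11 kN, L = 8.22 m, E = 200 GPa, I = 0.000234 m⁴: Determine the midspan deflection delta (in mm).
Model: a simply supported beam with a point load P at midspan, so delta = (P·L^3) / (48·E·I).
Convert to SI units:
  P = 11 kN = 11000 N
  E = 200 GPa = 2 × 10¹¹ Pa
Substitute:
  delta = (11000 × 8.22^3) / (48 × (2 × 10¹¹) × 0.000234)
  delta = 0.00272 m
Convert: delta = 0.00272 m = 2.72 mm
Final answer: delta = 2.72 mm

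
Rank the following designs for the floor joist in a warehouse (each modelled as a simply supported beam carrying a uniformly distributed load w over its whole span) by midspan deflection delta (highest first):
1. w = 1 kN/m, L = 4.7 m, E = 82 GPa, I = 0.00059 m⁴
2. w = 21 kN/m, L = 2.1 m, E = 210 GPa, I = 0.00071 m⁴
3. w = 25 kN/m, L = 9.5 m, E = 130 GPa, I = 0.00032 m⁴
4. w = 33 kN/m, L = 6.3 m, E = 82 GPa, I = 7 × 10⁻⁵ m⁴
Model: a simply supported beam carrying a uniformly distributed load w over its whole span, so delta = (5·w·L^4) / (384·E·I) (SI units).
  Case 1: delta = (5 × 1000 × 4.7^4) / (384 × (8.2 × 10¹⁰) × 0.00059) = 0.0001313 m = 0.1313 mm
  Case 2: delta = (5 × 21000 × 2.1^4) / (384 × (2.1 × 10¹¹) × 0.00071) = 3.567 × 10⁻⁵ m = 0.03567 mm
  Case 3: delta = (5 × 25000 × 9.5^4) / (384 × (1.3 × 10¹¹) × 0.00032) = 0.06374 m = 63.74 mm
  Case 4: delta = (5 × 33000 × 6.3^4) / (384 × (8.2 × 10¹⁰) × (7 × 10⁻⁵)) = 0.1179 m = 117.9 mm
Ordering: 117.9 mm (case 4) > 63.74 mm (case 3) > 0.1313 mm (case 1) > 0.03567 mm (case 2)
Final answer: 4, 3, 1, 2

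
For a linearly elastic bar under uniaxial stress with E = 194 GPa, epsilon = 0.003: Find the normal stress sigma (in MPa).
Model: a linearly elastic bar under uniaxial stress, so sigma = E·epsilon.
Convert to SI units:
  E = 194 GPa = 1.94 × 10¹¹ Pa
Substitute:
  sigma = (1.94 × 10¹¹) × 0.003
  sigma = 5.82 × 10⁸ Pa
Convert: sigma = 5.82 × 10⁸ Pa = 582 MPa
Final answer: sigma = 582 MPa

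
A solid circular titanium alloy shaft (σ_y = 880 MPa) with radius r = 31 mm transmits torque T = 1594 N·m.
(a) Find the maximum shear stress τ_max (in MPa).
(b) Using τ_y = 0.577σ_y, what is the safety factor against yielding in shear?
(a) For a solid circular shaft, τ_max = T·r/J with J = π·r^4/2, i.e. τ_max = 2·T / (π·r^3). Convert r = 31 mm = 0.031 m.
  τ_max = (2 × 1594) / (π × 0.031^3) = 3.406 × 10⁷ Pa = 34.06 MPa
(b) τ_y = 0.577 × 880 = 507.76 MPa
  SF = τ_y/τ_max = 507.76 / 34.06 = 14.91
Final answer: (a) τ_max = 34.06 MPa, (b) SF = 14.91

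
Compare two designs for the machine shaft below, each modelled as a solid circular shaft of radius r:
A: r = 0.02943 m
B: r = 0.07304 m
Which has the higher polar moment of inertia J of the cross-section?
Model: a solid circular shaft of radius r, so J = (π·r^4) / 2 (SI units).
  A: J = (π × 0.02943^4) / 2 = 1.178 × 10⁻⁶ m⁴
  B: J = (π × 0.07304^4) / 2 = 4.471 × 10⁻⁵ m⁴
4.471 × 10⁻⁵ m⁴ > 1.178 × 10⁻⁶ m⁴, so B is larger.
Final answer: B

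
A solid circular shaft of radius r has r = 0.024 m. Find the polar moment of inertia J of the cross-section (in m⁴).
Model: a solid circular shaft of radius r, so J = (π·r^4) / 2.
Substitute:
  J = (π × 0.024^4) / 2
  J = 5.212 × 10⁻⁷ m⁴
Final answer: J = 5.212 × 10⁻⁷ m⁴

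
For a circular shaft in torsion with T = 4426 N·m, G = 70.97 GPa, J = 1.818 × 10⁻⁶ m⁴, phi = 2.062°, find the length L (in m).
Model: a circular shaft in torsion, so phi = (T·L) / (G·J).
Solve for L: L = (phi·G·J) / T.
Convert to SI units:
  G = 70.97 GPa = 7.097 × 10¹⁰ Pa
  phi = 2.062° = 0.03599 rad
Substitute:
  L = (0.03599 × (7.097 × 10¹⁰) × (1.818 × 10⁻⁶)) / 4426
  L = 1.049 m
Final answer: L = 1.049 m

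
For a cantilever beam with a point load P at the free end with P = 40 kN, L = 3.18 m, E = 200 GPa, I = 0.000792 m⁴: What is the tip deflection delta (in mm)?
Model: a cantilever beam with a point load P at the free end, so delta = (P·L^3) / (3·E·I).
Convert to SI units:
  P = 40 kN = 40000 N
  E = 200 GPa = 2 × 10¹¹ Pa
Substitute:
  delta = (40000 × 3.18^3) / (3 × (2 × 10¹¹) × 0.000792)
  delta = 0.002707 m
Convert: delta = 0.002707 m = 2.707 mm
Final answer: delta = 2.707 mm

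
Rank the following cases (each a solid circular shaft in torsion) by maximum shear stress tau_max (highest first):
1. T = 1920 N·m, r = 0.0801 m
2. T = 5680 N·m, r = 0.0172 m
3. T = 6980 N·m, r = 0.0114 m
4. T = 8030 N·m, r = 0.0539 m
Model: a solid circular shaft in torsion, so tau_max = (2·T) / (π·r^3) (SI units).
  Case 1: tau_max = (2 × 1920) / (π × 0.0801^3) = 2.378 × 10⁶ Pa = 2.378 MPa
  Case 2: tau_max = (2 × 5680) / (π × 0.0172^3) = 7.106 × 10⁸ Pa = 710.6 MPa
  Case 3: tau_max = (2 × 6980) / (π × 0.0114^3) = 2.999 × 10⁹ Pa = 2999 MPa
  Case 4: tau_max = (2 × 8030) / (π × 0.0539^3) = 3.265 × 10⁷ Pa = 32.65 MPa
Ordering: 2999 MPa (case 3) > 710.6 MPa (case 2) > 32.65 MPa (case 4) > 2.378 MPa (case 1)
Final answer: 3, 2, 4, 1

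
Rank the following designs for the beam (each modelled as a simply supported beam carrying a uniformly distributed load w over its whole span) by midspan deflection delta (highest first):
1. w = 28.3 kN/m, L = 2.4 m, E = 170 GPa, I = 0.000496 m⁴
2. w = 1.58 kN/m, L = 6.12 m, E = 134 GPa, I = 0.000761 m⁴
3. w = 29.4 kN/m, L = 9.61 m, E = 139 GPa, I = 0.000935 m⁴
Model: a simply supported beam carrying a uniformly distributed load w over its whole span, so delta = (5·w·L^4) / (384·E·I) (SI units).
  Case 1: delta = (5 × 28300 × 2.4^4) / (384 × (1.7 × 10¹¹) × 0.000496) = 0.000145 m = 0.145 mm
  Case 2: delta = (5 × 1580 × 6.12^4) / (384 × (1.34 × 10¹¹) × 0.000761) = 0.000283 m = 0.283 mm
  Case 3: delta = (5 × 29400 × 9.61^4) / (384 × (1.39 × 10¹¹) × 0.000935) = 0.02512 m = 25.12 mm
Ordering: 25.12 mm (case 3) > 0.283 mm (case 2) > 0.145 mm (case 1)
Final answer: 3, 2, 1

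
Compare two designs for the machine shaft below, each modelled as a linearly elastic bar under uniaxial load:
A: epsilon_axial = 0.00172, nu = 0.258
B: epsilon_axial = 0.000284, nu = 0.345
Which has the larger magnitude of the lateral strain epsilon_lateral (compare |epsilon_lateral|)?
Model: a linearly elastic bar under uniaxial load, so epsilon_lateral = -nu·epsilon_axial (SI units).
  A: epsilon_lateral = -(0.258 × 0.00172) = -0.0004438
  B: epsilon_lateral = -(0.345 × 0.000284) = -9.798 × 10⁻⁵
|epsilon_lateral|: A = 0.0004438, B = 9.798 × 10⁻⁵, so A is larger in magnitude.
Final answer: A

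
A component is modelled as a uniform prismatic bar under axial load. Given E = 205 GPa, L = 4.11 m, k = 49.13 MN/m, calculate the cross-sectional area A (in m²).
Model: a uniform prismatic bar under axial load, so k = (A·E) / L.
Solve for A: A = (k·L) / E.
Convert to SI units:
  E = 205 GPa = 2.05 × 10¹¹ Pa
  k = 49.13 MN/m = 4.913 × 10⁷ N/m
Substitute:
  A = ((4.913 × 10⁷) × 4.11) / (2.05 × 10¹¹)
  A = 0.000985 m²
Final answer: A = 0.000985 m²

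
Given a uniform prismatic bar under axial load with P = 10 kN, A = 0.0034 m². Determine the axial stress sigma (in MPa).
Model: a uniform prismatic bar under axial load, so sigma = P / A.
Convert to SI units:
  P = 10 kN = 10000 N
Substitute:
  sigma = 10000 / 0.0034
  sigma = 2.941 × 10⁶ Pa
Convert: sigma = 2.941 × 10⁶ Pa = 2.941 MPa
Final answer: sigma = 2.941 MPa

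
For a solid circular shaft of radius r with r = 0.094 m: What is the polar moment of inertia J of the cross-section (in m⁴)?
Model: a solid circular shaft of radius r, so J = (π·r^4) / 2.
Substitute:
  J = (π × 0.094^4) / 2
  J = 0.0001226 m⁴
Final answer: J = 0.0001226 m⁴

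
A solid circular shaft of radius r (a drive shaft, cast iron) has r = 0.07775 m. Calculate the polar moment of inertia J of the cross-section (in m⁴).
Model: a solid circular shaft of radius r, so J = (π·r^4) / 2.
Substitute:
  J = (π × 0.07775^4) / 2
  J = 5.74 × 10⁻⁵ m⁴
Final answer: J = 5.74 × 10⁻⁵ m⁴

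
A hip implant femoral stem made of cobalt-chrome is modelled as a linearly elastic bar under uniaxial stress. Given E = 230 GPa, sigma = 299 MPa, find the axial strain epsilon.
Model: a linearly elastic bar under uniaxial stress, so sigma = E·epsilon.
Solve for epsilon: epsilon = sigma / E.
Convert to SI units:
  E = 230 GPa = 2.3 × 10¹¹ Pa
  sigma = 299 MPa = 2.99 × 10⁸ Pa
Substitute:
  epsilon = (2.99 × 10⁸) / (2.3 × 10¹¹)
  epsilon = 0.0013
Final answer: epsilon = 0.0013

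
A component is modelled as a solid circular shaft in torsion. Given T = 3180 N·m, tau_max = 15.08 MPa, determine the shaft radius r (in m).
Model: a solid circular shaft in torsion, so tau_max = (2·T) / (π·r^3).
Solve for r: r = ((2·T) / (π·tau_max))^(1/3).
Convert to SI units:
  tau_max = 15.08 MPa = 1.508 × 10⁷ Pa
Substitute:
  r = ((2 × 3180) / (π × (1.508 × 10⁷)))^(1/3)
  r = 0.0512 m
Final answer: r = 0.0512 m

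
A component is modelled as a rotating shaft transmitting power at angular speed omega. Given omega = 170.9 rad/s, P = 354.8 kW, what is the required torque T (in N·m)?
Model: a rotating shaft transmitting power at angular speed omega, so P = T·omega.
Solve for T: T = P / omega.
Convert to SI units:
  P = 354.8 kW = 354800 W
Substitute:
  T = 354800 / 170.9
  T = 2076 N·m
Final answer: T = 2076 N·m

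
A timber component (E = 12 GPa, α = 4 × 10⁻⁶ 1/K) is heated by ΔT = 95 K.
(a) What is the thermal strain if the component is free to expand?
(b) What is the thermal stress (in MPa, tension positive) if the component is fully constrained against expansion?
(a) Free thermal strain ε_th = α·ΔT = (4 × 10⁻⁶) × 95 = 0.00038
(b) Fully constrained, the expansion is suppressed, so σ = -E·α·ΔT. Convert E = 12 GPa = 1.2 × 10¹⁰ Pa.
  σ = -(1.2 × 10¹⁰) × (4 × 10⁻⁶) × 95 = -4.56 × 10⁶ Pa = -4.56 MPa (compressive)
Final answer: (a) ε_th = 0.00038, (b) σ = -4.56 MPa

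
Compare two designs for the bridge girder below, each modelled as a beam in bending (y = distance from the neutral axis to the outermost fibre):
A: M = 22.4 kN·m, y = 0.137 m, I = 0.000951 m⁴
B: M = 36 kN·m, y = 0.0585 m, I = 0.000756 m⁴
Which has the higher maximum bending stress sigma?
Model: a beam in bending (y = distance from the neutral axis to the outermost fibre), so sigma = (M·y) / I (SI units).
  A: sigma = (22400 × 0.137) / 0.000951 = 3.227 × 10⁶ Pa = 3.227 MPa
  B: sigma = (36000 × 0.0585) / 0.000756 = 2.786 × 10⁶ Pa = 2.786 MPa
3.227 MPa > 2.786 MPa, so A is larger.
Final answer: A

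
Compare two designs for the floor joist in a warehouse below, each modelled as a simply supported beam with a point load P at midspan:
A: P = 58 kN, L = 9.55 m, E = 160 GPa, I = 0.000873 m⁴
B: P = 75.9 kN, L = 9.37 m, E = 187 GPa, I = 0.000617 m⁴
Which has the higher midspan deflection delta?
Model: a simply supported beam with a point load P at midspan, so delta = (P·L^3) / (48·E·I) (SI units).
  A: delta = (58000 × 9.55^3) / (48 × (1.6 × 10¹¹) × 0.000873) = 0.007535 m = 7.535 mm
  B: delta = (75900 × 9.37^3) / (48 × (1.87 × 10¹¹) × 0.000617) = 0.01127 m = 11.27 mm
11.27 mm > 7.535 mm, so B is larger.
Final answer: B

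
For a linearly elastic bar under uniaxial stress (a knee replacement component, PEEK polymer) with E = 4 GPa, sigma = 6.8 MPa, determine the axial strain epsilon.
Model: a linearly elastic bar under uniaxial stress, so sigma = E·epsilon.
Solve for epsilon: epsilon = sigma / E.
Convert to SI units:
  E = 4 GPa = 4 × 10⁹ Pa
  sigma = 6.8 MPa = 6.8 × 10⁶ Pa
Substitute:
  epsilon = (6.8 × 10⁶) / (4 × 10⁹)
  epsilon = 0.0017
Final answer: epsilon = 0.0017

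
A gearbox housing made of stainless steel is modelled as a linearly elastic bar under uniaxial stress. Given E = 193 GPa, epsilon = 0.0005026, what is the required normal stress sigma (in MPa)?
Model: a linearly elastic bar under uniaxial stress, so epsilon = sigma / E.
Solve for sigma: sigma = epsilon·E.
Convert to SI units:
  E = 193 GPa = 1.93 × 10¹¹ Pa
Substitute:
  sigma = 0.0005026 × (1.93 × 10¹¹)
  sigma = 9.7 × 10⁷ Pa
Convert: sigma = 9.7 × 10⁷ Pa = 97 MPa
Final answer: sigma = 97 MPa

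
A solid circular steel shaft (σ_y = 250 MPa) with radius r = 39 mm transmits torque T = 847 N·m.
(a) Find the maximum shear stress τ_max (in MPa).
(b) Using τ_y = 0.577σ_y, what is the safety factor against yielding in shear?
(a) For a solid circular shaft, τ_max = T·r/J with J = π·r^4/2, i.e. τ_max = 2·T / (π·r^3). Convert r = 39 mm = 0.039 m.
  τ_max = (2 × 847) / (π × 0.039^3) = 9.09 × 10⁶ Pa = 9.09 MPa
(b) τ_y = 0.577 × 250 = 144.25 MPa
  SF = τ_y/τ_max = 144.25 / 9.09 = 15.87
Final answer: (a) τ_max = 9.09 MPa, (b) SF = 15.87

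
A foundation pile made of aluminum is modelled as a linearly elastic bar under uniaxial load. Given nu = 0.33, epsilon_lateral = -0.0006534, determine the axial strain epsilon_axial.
Model: a linearly elastic bar under uniaxial load, so epsilon_lateral = -nu·epsilon_axial.
Solve for epsilon_axial: epsilon_axial = -epsilon_lateral / nu.
Substitute:
  epsilon_axial = -(-0.0006534) / 0.33
  epsilon_axial = 0.00198
Final answer: epsilon_axial = 0.00198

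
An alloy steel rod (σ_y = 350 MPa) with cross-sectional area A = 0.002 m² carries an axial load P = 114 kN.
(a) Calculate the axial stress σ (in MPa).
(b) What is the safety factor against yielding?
(a) Axial stress σ = P/A. Convert P = 114 kN = 114000 N.
  σ = 114000 / 0.002 = 5.7 × 10⁷ Pa = 57 MPa
(b) Safety factor SF = σ_y/σ = 350 / 57 = 6.14
Final answer: (a) σ = 57 MPa, (b) SF = 6.14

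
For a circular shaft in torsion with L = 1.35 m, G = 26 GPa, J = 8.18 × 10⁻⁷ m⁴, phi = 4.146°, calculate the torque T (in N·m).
Model: a circular shaft in torsion, so phi = (T·L) / (G·J).
Solve for T: T = (phi·G·J) / L.
Convert to SI units:
  G = 26 GPa = 2.6 × 10¹⁰ Pa
  phi = 4.146° = 0.07236 rad
Substitute:
  T = (0.07236 × (2.6 × 10¹⁰) × (8.18 × 10⁻⁷)) / 1.35
  T = 1140 N·m
Final answer: T = 1140 N·m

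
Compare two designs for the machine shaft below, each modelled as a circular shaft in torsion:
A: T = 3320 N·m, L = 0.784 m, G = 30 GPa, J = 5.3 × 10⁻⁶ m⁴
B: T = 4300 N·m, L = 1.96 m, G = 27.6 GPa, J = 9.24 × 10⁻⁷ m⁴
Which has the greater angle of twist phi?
Model: a circular shaft in torsion, so phi = (T·L) / (G·J) (SI units).
  A: phi = (3320 × 0.784) / ((3 × 10¹⁰) × (5.3 × 10⁻⁶)) = 0.01637 rad = 0.9379°
  B: phi = (4300 × 1.96) / ((2.76 × 10¹⁰) × (9.24 × 10⁻⁷)) = 0.3305 rad = 18.94°
18.94° > 0.9379°, so B is larger.
Final answer: B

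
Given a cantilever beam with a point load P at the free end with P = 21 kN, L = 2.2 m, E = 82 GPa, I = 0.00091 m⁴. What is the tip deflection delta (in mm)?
Model: a cantilever beam with a point load P at the free end, so delta = (P·L^3) / (3·E·I).
Convert to SI units:
  P = 21 kN = 21000 N
  E = 82 GPa = 8.2 × 10¹⁰ Pa
Substitute:
  delta = (21000 × 2.2^3) / (3 × (8.2 × 10¹⁰) × 0.00091)
  delta = 0.0009989 m
Convert: delta = 0.0009989 m = 0.9989 mm
Final answer: delta = 0.9989 mm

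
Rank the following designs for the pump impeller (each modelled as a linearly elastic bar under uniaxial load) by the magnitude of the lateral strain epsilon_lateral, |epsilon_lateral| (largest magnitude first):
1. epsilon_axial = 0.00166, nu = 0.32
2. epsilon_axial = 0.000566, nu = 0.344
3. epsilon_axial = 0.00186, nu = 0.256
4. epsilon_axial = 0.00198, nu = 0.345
Model: a linearly elastic bar under uniaxial load, so epsilon_lateral = -nu·epsilon_axial (SI units).
  Case 1: epsilon_lateral = -(0.32 × 0.00166) = -0.0005312
  Case 2: epsilon_lateral = -(0.344 × 0.000566) = -0.0001947
  Case 3: epsilon_lateral = -(0.256 × 0.00186) = -0.0004762
  Case 4: epsilon_lateral = -(0.345 × 0.00198) = -0.0006831
Ordering by |epsilon_lateral|: 0.0006831 (case 4) > 0.0005312 (case 1) > 0.0004762 (case 3) > 0.0001947 (case 2)
Final answer: 4, 1, 3, 2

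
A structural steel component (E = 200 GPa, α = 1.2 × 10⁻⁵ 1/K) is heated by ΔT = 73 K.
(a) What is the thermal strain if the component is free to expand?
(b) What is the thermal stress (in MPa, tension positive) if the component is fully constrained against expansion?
(a) Free thermal strain ε_th = α·ΔT = (1.2 × 10⁻⁵) × 73 = 0.000876
(b) Fully constrained, the expansion is suppressed, so σ = -E·α·ΔT. Convert E = 200 GPa = 2 × 10¹¹ Pa.
  σ = -(2 × 10¹¹) × (1.2 × 10⁻⁵) × 73 = -1.752 × 10⁸ Pa = -175.2 MPa (compressive)
Final answer: (a) ε_th = 0.000876, (b) σ = -175.2 MPa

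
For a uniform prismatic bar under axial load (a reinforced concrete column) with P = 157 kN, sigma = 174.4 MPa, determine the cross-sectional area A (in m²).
Model: a uniform prismatic bar under axial load, so sigma = P / A.
Solve for A: A = P / sigma.
Convert to SI units:
  P = 157 kN = 157000 N
  sigma = 174.4 MPa = 1.744 × 10⁸ Pa
Substitute:
  A = 157000 / (1.744 × 10⁸)
  A = 0.0009002 m²
Final answer: A = 0.0009002 m²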